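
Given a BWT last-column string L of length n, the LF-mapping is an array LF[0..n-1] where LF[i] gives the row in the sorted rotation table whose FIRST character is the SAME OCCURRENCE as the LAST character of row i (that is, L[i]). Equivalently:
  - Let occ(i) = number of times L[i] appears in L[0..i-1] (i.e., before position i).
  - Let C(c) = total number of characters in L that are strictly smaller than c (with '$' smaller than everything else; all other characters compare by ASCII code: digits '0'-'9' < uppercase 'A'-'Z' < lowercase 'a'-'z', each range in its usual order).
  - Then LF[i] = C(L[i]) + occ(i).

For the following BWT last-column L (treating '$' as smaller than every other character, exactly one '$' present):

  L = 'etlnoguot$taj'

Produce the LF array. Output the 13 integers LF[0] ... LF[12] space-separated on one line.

Answer: 2 9 5 6 7 3 12 8 10 0 11 1 4

Derivation:
Char counts: '$':1, 'a':1, 'e':1, 'g':1, 'j':1, 'l':1, 'n':1, 'o':2, 't':3, 'u':1
C (first-col start): C('$')=0, C('a')=1, C('e')=2, C('g')=3, C('j')=4, C('l')=5, C('n')=6, C('o')=7, C('t')=9, C('u')=12
L[0]='e': occ=0, LF[0]=C('e')+0=2+0=2
L[1]='t': occ=0, LF[1]=C('t')+0=9+0=9
L[2]='l': occ=0, LF[2]=C('l')+0=5+0=5
L[3]='n': occ=0, LF[3]=C('n')+0=6+0=6
L[4]='o': occ=0, LF[4]=C('o')+0=7+0=7
L[5]='g': occ=0, LF[5]=C('g')+0=3+0=3
L[6]='u': occ=0, LF[6]=C('u')+0=12+0=12
L[7]='o': occ=1, LF[7]=C('o')+1=7+1=8
L[8]='t': occ=1, LF[8]=C('t')+1=9+1=10
L[9]='$': occ=0, LF[9]=C('$')+0=0+0=0
L[10]='t': occ=2, LF[10]=C('t')+2=9+2=11
L[11]='a': occ=0, LF[11]=C('a')+0=1+0=1
L[12]='j': occ=0, LF[12]=C('j')+0=4+0=4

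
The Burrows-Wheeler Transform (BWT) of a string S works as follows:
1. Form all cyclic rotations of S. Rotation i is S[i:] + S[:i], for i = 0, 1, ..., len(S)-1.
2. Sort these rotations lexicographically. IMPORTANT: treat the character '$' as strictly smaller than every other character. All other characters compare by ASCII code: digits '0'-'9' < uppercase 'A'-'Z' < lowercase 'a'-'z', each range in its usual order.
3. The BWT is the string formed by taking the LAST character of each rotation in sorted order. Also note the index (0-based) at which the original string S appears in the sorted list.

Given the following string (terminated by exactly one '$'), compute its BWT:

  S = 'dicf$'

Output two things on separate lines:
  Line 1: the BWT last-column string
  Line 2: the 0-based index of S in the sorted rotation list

All 5 rotations (rotation i = S[i:]+S[:i]):
  rot[0] = dicf$
  rot[1] = icf$d
  rot[2] = cf$di
  rot[3] = f$dic
  rot[4] = $dicf
Sorted (with $ < everything):
  sorted[0] = $dicf  (last char: 'f')
  sorted[1] = cf$di  (last char: 'i')
  sorted[2] = dicf$  (last char: '$')
  sorted[3] = f$dic  (last char: 'c')
  sorted[4] = icf$d  (last char: 'd')
Last column: fi$cd
Original string S is at sorted index 2

Answer: fi$cd
2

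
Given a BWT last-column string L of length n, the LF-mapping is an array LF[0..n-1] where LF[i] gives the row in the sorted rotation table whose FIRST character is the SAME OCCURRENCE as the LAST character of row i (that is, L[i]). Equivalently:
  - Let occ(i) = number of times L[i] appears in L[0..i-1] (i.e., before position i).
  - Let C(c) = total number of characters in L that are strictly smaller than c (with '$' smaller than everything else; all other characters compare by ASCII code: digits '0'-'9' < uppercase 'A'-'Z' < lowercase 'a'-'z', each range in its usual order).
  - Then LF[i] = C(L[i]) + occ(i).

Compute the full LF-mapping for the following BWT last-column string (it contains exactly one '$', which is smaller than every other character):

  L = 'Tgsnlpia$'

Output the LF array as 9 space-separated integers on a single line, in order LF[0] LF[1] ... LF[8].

Char counts: '$':1, 'T':1, 'a':1, 'g':1, 'i':1, 'l':1, 'n':1, 'p':1, 's':1
C (first-col start): C('$')=0, C('T')=1, C('a')=2, C('g')=3, C('i')=4, C('l')=5, C('n')=6, C('p')=7, C('s')=8
L[0]='T': occ=0, LF[0]=C('T')+0=1+0=1
L[1]='g': occ=0, LF[1]=C('g')+0=3+0=3
L[2]='s': occ=0, LF[2]=C('s')+0=8+0=8
L[3]='n': occ=0, LF[3]=C('n')+0=6+0=6
L[4]='l': occ=0, LF[4]=C('l')+0=5+0=5
L[5]='p': occ=0, LF[5]=C('p')+0=7+0=7
L[6]='i': occ=0, LF[6]=C('i')+0=4+0=4
L[7]='a': occ=0, LF[7]=C('a')+0=2+0=2
L[8]='$': occ=0, LF[8]=C('$')+0=0+0=0

Answer: 1 3 8 6 5 7 4 2 0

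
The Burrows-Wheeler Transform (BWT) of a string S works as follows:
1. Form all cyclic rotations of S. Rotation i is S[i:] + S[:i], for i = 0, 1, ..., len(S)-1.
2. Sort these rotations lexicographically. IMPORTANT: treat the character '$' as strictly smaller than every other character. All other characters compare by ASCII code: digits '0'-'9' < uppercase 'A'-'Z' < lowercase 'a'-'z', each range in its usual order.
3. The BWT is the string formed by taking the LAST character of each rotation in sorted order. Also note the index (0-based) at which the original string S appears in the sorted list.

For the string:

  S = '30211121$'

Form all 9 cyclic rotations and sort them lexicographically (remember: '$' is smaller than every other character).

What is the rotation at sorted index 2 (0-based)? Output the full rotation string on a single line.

All 9 rotations (rotation i = S[i:]+S[:i]):
  rot[0] = 30211121$
  rot[1] = 0211121$3
  rot[2] = 211121$30
  rot[3] = 11121$302
  rot[4] = 1121$3021
  rot[5] = 121$30211
  rot[6] = 21$302111
  rot[7] = 1$3021112
  rot[8] = $30211121
Sorted (with $ < everything):
  sorted[0] = $30211121
  sorted[1] = 0211121$3
  sorted[2] = 1$3021112
  sorted[3] = 11121$302
  sorted[4] = 1121$3021
  sorted[5] = 121$30211
  sorted[6] = 21$302111
  sorted[7] = 211121$30
  sorted[8] = 30211121$
sorted[2] = 1$3021112

Answer: 1$3021112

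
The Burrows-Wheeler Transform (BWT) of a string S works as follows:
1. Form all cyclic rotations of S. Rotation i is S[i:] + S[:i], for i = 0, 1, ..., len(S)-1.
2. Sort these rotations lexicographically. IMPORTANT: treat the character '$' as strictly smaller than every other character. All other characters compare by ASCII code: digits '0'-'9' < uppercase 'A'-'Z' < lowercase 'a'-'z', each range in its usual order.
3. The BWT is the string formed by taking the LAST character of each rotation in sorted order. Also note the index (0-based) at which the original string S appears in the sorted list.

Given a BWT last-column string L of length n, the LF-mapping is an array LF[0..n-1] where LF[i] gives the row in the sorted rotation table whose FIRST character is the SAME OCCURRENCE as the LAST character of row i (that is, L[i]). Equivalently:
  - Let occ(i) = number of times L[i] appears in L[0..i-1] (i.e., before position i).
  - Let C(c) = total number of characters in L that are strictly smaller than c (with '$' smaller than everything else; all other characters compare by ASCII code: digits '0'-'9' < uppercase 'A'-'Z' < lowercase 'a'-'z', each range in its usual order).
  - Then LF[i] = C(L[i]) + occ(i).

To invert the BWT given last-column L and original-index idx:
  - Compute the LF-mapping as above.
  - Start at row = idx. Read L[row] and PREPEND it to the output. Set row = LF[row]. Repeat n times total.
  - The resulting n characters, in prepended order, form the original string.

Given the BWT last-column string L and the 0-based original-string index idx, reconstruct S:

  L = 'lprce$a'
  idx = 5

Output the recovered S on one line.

LF mapping: 4 5 6 2 3 0 1
Walk LF starting at row 5, prepending L[row]:
  step 1: row=5, L[5]='$', prepend. Next row=LF[5]=0
  step 2: row=0, L[0]='l', prepend. Next row=LF[0]=4
  step 3: row=4, L[4]='e', prepend. Next row=LF[4]=3
  step 4: row=3, L[3]='c', prepend. Next row=LF[3]=2
  step 5: row=2, L[2]='r', prepend. Next row=LF[2]=6
  step 6: row=6, L[6]='a', prepend. Next row=LF[6]=1
  step 7: row=1, L[1]='p', prepend. Next row=LF[1]=5
Reversed output: parcel$

Answer: parcel$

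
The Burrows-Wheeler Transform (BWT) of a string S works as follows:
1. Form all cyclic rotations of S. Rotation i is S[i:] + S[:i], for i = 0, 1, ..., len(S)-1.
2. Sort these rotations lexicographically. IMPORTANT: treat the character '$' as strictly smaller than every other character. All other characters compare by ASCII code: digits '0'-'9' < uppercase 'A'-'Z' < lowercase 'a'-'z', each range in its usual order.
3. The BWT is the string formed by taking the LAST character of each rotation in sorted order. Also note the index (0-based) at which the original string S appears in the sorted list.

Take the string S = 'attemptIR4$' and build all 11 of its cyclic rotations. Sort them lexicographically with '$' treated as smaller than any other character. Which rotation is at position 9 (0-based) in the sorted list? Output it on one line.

All 11 rotations (rotation i = S[i:]+S[:i]):
  rot[0] = attemptIR4$
  rot[1] = ttemptIR4$a
  rot[2] = temptIR4$at
  rot[3] = emptIR4$att
  rot[4] = mptIR4$atte
  rot[5] = ptIR4$attem
  rot[6] = tIR4$attemp
  rot[7] = IR4$attempt
  rot[8] = R4$attemptI
  rot[9] = 4$attemptIR
  rot[10] = $attemptIR4
Sorted (with $ < everything):
  sorted[0] = $attemptIR4
  sorted[1] = 4$attemptIR
  sorted[2] = IR4$attempt
  sorted[3] = R4$attemptI
  sorted[4] = attemptIR4$
  sorted[5] = emptIR4$att
  sorted[6] = mptIR4$atte
  sorted[7] = ptIR4$attem
  sorted[8] = tIR4$attemp
  sorted[9] = temptIR4$at
  sorted[10] = ttemptIR4$a
sorted[9] = temptIR4$at

Answer: temptIR4$at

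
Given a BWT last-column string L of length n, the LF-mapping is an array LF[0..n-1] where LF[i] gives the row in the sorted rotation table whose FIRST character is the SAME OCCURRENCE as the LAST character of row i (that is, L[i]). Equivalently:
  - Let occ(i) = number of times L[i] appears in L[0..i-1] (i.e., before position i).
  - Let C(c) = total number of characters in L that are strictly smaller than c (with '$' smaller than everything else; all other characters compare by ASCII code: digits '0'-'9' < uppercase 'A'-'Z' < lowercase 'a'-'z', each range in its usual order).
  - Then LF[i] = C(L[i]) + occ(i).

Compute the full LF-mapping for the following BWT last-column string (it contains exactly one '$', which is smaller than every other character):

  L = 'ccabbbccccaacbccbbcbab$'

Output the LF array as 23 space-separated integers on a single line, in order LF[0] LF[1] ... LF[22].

Char counts: '$':1, 'a':4, 'b':8, 'c':10
C (first-col start): C('$')=0, C('a')=1, C('b')=5, C('c')=13
L[0]='c': occ=0, LF[0]=C('c')+0=13+0=13
L[1]='c': occ=1, LF[1]=C('c')+1=13+1=14
L[2]='a': occ=0, LF[2]=C('a')+0=1+0=1
L[3]='b': occ=0, LF[3]=C('b')+0=5+0=5
L[4]='b': occ=1, LF[4]=C('b')+1=5+1=6
L[5]='b': occ=2, LF[5]=C('b')+2=5+2=7
L[6]='c': occ=2, LF[6]=C('c')+2=13+2=15
L[7]='c': occ=3, LF[7]=C('c')+3=13+3=16
L[8]='c': occ=4, LF[8]=C('c')+4=13+4=17
L[9]='c': occ=5, LF[9]=C('c')+5=13+5=18
L[10]='a': occ=1, LF[10]=C('a')+1=1+1=2
L[11]='a': occ=2, LF[11]=C('a')+2=1+2=3
L[12]='c': occ=6, LF[12]=C('c')+6=13+6=19
L[13]='b': occ=3, LF[13]=C('b')+3=5+3=8
L[14]='c': occ=7, LF[14]=C('c')+7=13+7=20
L[15]='c': occ=8, LF[15]=C('c')+8=13+8=21
L[16]='b': occ=4, LF[16]=C('b')+4=5+4=9
L[17]='b': occ=5, LF[17]=C('b')+5=5+5=10
L[18]='c': occ=9, LF[18]=C('c')+9=13+9=22
L[19]='b': occ=6, LF[19]=C('b')+6=5+6=11
L[20]='a': occ=3, LF[20]=C('a')+3=1+3=4
L[21]='b': occ=7, LF[21]=C('b')+7=5+7=12
L[22]='$': occ=0, LF[22]=C('$')+0=0+0=0

Answer: 13 14 1 5 6 7 15 16 17 18 2 3 19 8 20 21 9 10 22 11 4 12 0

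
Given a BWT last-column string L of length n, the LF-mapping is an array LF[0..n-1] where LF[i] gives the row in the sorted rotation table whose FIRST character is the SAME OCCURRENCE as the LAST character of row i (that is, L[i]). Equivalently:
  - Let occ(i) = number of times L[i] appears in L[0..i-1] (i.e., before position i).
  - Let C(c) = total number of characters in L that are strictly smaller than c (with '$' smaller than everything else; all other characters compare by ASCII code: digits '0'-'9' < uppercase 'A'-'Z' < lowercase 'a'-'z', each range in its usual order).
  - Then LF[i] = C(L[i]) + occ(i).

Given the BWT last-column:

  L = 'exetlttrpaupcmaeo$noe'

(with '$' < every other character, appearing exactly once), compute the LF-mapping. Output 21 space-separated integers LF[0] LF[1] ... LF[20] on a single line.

Answer: 4 20 5 16 8 17 18 15 13 1 19 14 3 9 2 6 11 0 10 12 7

Derivation:
Char counts: '$':1, 'a':2, 'c':1, 'e':4, 'l':1, 'm':1, 'n':1, 'o':2, 'p':2, 'r':1, 't':3, 'u':1, 'x':1
C (first-col start): C('$')=0, C('a')=1, C('c')=3, C('e')=4, C('l')=8, C('m')=9, C('n')=10, C('o')=11, C('p')=13, C('r')=15, C('t')=16, C('u')=19, C('x')=20
L[0]='e': occ=0, LF[0]=C('e')+0=4+0=4
L[1]='x': occ=0, LF[1]=C('x')+0=20+0=20
L[2]='e': occ=1, LF[2]=C('e')+1=4+1=5
L[3]='t': occ=0, LF[3]=C('t')+0=16+0=16
L[4]='l': occ=0, LF[4]=C('l')+0=8+0=8
L[5]='t': occ=1, LF[5]=C('t')+1=16+1=17
L[6]='t': occ=2, LF[6]=C('t')+2=16+2=18
L[7]='r': occ=0, LF[7]=C('r')+0=15+0=15
L[8]='p': occ=0, LF[8]=C('p')+0=13+0=13
L[9]='a': occ=0, LF[9]=C('a')+0=1+0=1
L[10]='u': occ=0, LF[10]=C('u')+0=19+0=19
L[11]='p': occ=1, LF[11]=C('p')+1=13+1=14
L[12]='c': occ=0, LF[12]=C('c')+0=3+0=3
L[13]='m': occ=0, LF[13]=C('m')+0=9+0=9
L[14]='a': occ=1, LF[14]=C('a')+1=1+1=2
L[15]='e': occ=2, LF[15]=C('e')+2=4+2=6
L[16]='o': occ=0, LF[16]=C('o')+0=11+0=11
L[17]='$': occ=0, LF[17]=C('$')+0=0+0=0
L[18]='n': occ=0, LF[18]=C('n')+0=10+0=10
L[19]='o': occ=1, LF[19]=C('o')+1=11+1=12
L[20]='e': occ=3, LF[20]=C('e')+3=4+3=7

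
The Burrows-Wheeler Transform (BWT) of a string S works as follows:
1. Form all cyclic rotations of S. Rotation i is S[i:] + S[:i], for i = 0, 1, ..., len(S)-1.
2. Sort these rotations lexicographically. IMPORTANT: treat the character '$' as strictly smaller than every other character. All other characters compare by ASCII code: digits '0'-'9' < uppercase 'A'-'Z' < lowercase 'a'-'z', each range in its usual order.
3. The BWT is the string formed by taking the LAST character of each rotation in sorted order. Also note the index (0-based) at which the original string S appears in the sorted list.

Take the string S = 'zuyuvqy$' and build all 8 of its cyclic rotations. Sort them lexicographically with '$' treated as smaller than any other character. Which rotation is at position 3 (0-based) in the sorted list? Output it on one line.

Answer: uyuvqy$z

Derivation:
All 8 rotations (rotation i = S[i:]+S[:i]):
  rot[0] = zuyuvqy$
  rot[1] = uyuvqy$z
  rot[2] = yuvqy$zu
  rot[3] = uvqy$zuy
  rot[4] = vqy$zuyu
  rot[5] = qy$zuyuv
  rot[6] = y$zuyuvq
  rot[7] = $zuyuvqy
Sorted (with $ < everything):
  sorted[0] = $zuyuvqy
  sorted[1] = qy$zuyuv
  sorted[2] = uvqy$zuy
  sorted[3] = uyuvqy$z
  sorted[4] = vqy$zuyu
  sorted[5] = y$zuyuvq
  sorted[6] = yuvqy$zu
  sorted[7] = zuyuvqy$
sorted[3] = uyuvqy$z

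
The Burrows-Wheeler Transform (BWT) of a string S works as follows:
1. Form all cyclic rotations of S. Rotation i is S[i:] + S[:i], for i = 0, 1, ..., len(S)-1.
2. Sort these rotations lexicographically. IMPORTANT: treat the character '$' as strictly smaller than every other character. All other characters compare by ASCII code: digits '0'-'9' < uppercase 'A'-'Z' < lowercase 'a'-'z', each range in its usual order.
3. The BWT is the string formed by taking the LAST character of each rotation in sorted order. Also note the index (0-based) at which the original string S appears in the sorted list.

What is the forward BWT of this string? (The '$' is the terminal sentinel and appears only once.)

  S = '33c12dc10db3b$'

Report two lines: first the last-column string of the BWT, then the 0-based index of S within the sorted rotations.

Answer: b1cc1$b33dd302
5

Derivation:
All 14 rotations (rotation i = S[i:]+S[:i]):
  rot[0] = 33c12dc10db3b$
  rot[1] = 3c12dc10db3b$3
  rot[2] = c12dc10db3b$33
  rot[3] = 12dc10db3b$33c
  rot[4] = 2dc10db3b$33c1
  rot[5] = dc10db3b$33c12
  rot[6] = c10db3b$33c12d
  rot[7] = 10db3b$33c12dc
  rot[8] = 0db3b$33c12dc1
  rot[9] = db3b$33c12dc10
  rot[10] = b3b$33c12dc10d
  rot[11] = 3b$33c12dc10db
  rot[12] = b$33c12dc10db3
  rot[13] = $33c12dc10db3b
Sorted (with $ < everything):
  sorted[0] = $33c12dc10db3b  (last char: 'b')
  sorted[1] = 0db3b$33c12dc1  (last char: '1')
  sorted[2] = 10db3b$33c12dc  (last char: 'c')
  sorted[3] = 12dc10db3b$33c  (last char: 'c')
  sorted[4] = 2dc10db3b$33c1  (last char: '1')
  sorted[5] = 33c12dc10db3b$  (last char: '$')
  sorted[6] = 3b$33c12dc10db  (last char: 'b')
  sorted[7] = 3c12dc10db3b$3  (last char: '3')
  sorted[8] = b$33c12dc10db3  (last char: '3')
  sorted[9] = b3b$33c12dc10d  (last char: 'd')
  sorted[10] = c10db3b$33c12d  (last char: 'd')
  sorted[11] = c12dc10db3b$33  (last char: '3')
  sorted[12] = db3b$33c12dc10  (last char: '0')
  sorted[13] = dc10db3b$33c12  (last char: '2')
Last column: b1cc1$b33dd302
Original string S is at sorted index 5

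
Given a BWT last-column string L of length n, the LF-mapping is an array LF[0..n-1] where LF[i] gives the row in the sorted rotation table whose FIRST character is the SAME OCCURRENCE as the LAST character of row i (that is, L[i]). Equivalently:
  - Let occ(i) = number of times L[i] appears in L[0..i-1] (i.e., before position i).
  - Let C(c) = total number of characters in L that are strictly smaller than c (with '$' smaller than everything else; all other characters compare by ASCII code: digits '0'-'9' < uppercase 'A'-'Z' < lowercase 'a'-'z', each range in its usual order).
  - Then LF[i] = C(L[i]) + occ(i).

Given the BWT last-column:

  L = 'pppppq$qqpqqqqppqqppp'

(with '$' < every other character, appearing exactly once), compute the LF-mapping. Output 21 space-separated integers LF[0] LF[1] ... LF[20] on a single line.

Char counts: '$':1, 'p':11, 'q':9
C (first-col start): C('$')=0, C('p')=1, C('q')=12
L[0]='p': occ=0, LF[0]=C('p')+0=1+0=1
L[1]='p': occ=1, LF[1]=C('p')+1=1+1=2
L[2]='p': occ=2, LF[2]=C('p')+2=1+2=3
L[3]='p': occ=3, LF[3]=C('p')+3=1+3=4
L[4]='p': occ=4, LF[4]=C('p')+4=1+4=5
L[5]='q': occ=0, LF[5]=C('q')+0=12+0=12
L[6]='$': occ=0, LF[6]=C('$')+0=0+0=0
L[7]='q': occ=1, LF[7]=C('q')+1=12+1=13
L[8]='q': occ=2, LF[8]=C('q')+2=12+2=14
L[9]='p': occ=5, LF[9]=C('p')+5=1+5=6
L[10]='q': occ=3, LF[10]=C('q')+3=12+3=15
L[11]='q': occ=4, LF[11]=C('q')+4=12+4=16
L[12]='q': occ=5, LF[12]=C('q')+5=12+5=17
L[13]='q': occ=6, LF[13]=C('q')+6=12+6=18
L[14]='p': occ=6, LF[14]=C('p')+6=1+6=7
L[15]='p': occ=7, LF[15]=C('p')+7=1+7=8
L[16]='q': occ=7, LF[16]=C('q')+7=12+7=19
L[17]='q': occ=8, LF[17]=C('q')+8=12+8=20
L[18]='p': occ=8, LF[18]=C('p')+8=1+8=9
L[19]='p': occ=9, LF[19]=C('p')+9=1+9=10
L[20]='p': occ=10, LF[20]=C('p')+10=1+10=11

Answer: 1 2 3 4 5 12 0 13 14 6 15 16 17 18 7 8 19 20 9 10 11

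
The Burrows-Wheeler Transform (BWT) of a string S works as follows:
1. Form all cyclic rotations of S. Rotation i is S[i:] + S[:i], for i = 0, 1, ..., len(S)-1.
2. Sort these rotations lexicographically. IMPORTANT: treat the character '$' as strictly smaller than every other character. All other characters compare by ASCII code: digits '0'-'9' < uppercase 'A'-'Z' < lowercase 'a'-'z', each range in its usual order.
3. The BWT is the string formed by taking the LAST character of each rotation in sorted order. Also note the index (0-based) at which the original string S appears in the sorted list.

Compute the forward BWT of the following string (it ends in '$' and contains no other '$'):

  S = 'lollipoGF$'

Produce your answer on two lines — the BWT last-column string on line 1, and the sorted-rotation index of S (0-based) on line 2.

Answer: FGollo$pli
6

Derivation:
All 10 rotations (rotation i = S[i:]+S[:i]):
  rot[0] = lollipoGF$
  rot[1] = ollipoGF$l
  rot[2] = llipoGF$lo
  rot[3] = lipoGF$lol
  rot[4] = ipoGF$loll
  rot[5] = poGF$lolli
  rot[6] = oGF$lollip
  rot[7] = GF$lollipo
  rot[8] = F$lollipoG
  rot[9] = $lollipoGF
Sorted (with $ < everything):
  sorted[0] = $lollipoGF  (last char: 'F')
  sorted[1] = F$lollipoG  (last char: 'G')
  sorted[2] = GF$lollipo  (last char: 'o')
  sorted[3] = ipoGF$loll  (last char: 'l')
  sorted[4] = lipoGF$lol  (last char: 'l')
  sorted[5] = llipoGF$lo  (last char: 'o')
  sorted[6] = lollipoGF$  (last char: '$')
  sorted[7] = oGF$lollip  (last char: 'p')
  sorted[8] = ollipoGF$l  (last char: 'l')
  sorted[9] = poGF$lolli  (last char: 'i')
Last column: FGollo$pli
Original string S is at sorted index 6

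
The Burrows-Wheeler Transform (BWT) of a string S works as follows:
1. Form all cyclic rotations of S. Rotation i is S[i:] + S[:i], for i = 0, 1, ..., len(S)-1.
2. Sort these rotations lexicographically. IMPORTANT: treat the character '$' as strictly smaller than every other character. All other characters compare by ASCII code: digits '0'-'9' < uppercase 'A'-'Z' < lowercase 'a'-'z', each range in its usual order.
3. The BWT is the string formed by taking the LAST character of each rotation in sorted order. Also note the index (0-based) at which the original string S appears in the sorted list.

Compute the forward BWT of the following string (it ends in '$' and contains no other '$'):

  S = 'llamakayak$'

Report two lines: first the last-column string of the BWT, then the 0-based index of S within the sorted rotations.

All 11 rotations (rotation i = S[i:]+S[:i]):
  rot[0] = llamakayak$
  rot[1] = lamakayak$l
  rot[2] = amakayak$ll
  rot[3] = makayak$lla
  rot[4] = akayak$llam
  rot[5] = kayak$llama
  rot[6] = ayak$llamak
  rot[7] = yak$llamaka
  rot[8] = ak$llamakay
  rot[9] = k$llamakaya
  rot[10] = $llamakayak
Sorted (with $ < everything):
  sorted[0] = $llamakayak  (last char: 'k')
  sorted[1] = ak$llamakay  (last char: 'y')
  sorted[2] = akayak$llam  (last char: 'm')
  sorted[3] = amakayak$ll  (last char: 'l')
  sorted[4] = ayak$llamak  (last char: 'k')
  sorted[5] = k$llamakaya  (last char: 'a')
  sorted[6] = kayak$llama  (last char: 'a')
  sorted[7] = lamakayak$l  (last char: 'l')
  sorted[8] = llamakayak$  (last char: '$')
  sorted[9] = makayak$lla  (last char: 'a')
  sorted[10] = yak$llamaka  (last char: 'a')
Last column: kymlkaal$aa
Original string S is at sorted index 8

Answer: kymlkaal$aa
8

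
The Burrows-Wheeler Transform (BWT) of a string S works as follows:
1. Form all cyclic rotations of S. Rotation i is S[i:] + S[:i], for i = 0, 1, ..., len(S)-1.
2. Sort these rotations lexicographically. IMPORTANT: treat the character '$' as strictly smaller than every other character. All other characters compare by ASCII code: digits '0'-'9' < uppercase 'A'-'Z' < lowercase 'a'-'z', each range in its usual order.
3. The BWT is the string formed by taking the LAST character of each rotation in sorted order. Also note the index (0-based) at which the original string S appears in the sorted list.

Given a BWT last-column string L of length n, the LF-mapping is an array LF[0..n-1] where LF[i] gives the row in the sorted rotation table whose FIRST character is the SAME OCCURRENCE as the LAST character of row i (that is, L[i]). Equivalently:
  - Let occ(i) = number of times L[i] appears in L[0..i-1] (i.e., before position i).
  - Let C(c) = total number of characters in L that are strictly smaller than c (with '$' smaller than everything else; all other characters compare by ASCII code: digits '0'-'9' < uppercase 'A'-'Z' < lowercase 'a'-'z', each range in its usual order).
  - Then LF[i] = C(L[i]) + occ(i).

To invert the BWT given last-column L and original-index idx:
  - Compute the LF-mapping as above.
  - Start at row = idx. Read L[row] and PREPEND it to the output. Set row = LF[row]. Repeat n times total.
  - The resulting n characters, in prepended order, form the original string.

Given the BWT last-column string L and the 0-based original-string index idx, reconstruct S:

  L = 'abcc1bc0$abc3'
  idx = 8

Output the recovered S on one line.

LF mapping: 4 6 9 10 2 7 11 1 0 5 8 12 3
Walk LF starting at row 8, prepending L[row]:
  step 1: row=8, L[8]='$', prepend. Next row=LF[8]=0
  step 2: row=0, L[0]='a', prepend. Next row=LF[0]=4
  step 3: row=4, L[4]='1', prepend. Next row=LF[4]=2
  step 4: row=2, L[2]='c', prepend. Next row=LF[2]=9
  step 5: row=9, L[9]='a', prepend. Next row=LF[9]=5
  step 6: row=5, L[5]='b', prepend. Next row=LF[5]=7
  step 7: row=7, L[7]='0', prepend. Next row=LF[7]=1
  step 8: row=1, L[1]='b', prepend. Next row=LF[1]=6
  step 9: row=6, L[6]='c', prepend. Next row=LF[6]=11
  step 10: row=11, L[11]='c', prepend. Next row=LF[11]=12
  step 11: row=12, L[12]='3', prepend. Next row=LF[12]=3
  step 12: row=3, L[3]='c', prepend. Next row=LF[3]=10
  step 13: row=10, L[10]='b', prepend. Next row=LF[10]=8
Reversed output: bc3ccb0bac1a$

Answer: bc3ccb0bac1a$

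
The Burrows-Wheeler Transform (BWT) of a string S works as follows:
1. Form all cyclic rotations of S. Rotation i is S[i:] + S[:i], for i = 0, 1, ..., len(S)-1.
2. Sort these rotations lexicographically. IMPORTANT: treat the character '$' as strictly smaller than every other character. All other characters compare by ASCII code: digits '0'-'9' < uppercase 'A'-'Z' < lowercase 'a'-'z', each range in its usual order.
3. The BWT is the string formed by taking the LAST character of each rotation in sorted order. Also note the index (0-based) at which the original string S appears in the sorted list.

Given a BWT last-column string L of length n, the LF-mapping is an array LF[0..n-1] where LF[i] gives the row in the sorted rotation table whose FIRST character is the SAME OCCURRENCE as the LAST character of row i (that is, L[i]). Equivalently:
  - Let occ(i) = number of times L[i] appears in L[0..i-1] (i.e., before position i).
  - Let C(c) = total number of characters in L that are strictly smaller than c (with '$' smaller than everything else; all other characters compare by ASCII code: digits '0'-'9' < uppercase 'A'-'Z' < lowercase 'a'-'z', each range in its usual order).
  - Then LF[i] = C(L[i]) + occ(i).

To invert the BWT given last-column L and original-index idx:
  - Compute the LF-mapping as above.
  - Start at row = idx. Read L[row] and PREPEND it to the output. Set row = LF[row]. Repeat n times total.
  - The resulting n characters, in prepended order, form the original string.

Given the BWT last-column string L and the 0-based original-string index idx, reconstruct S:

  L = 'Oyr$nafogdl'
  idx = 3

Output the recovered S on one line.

LF mapping: 1 10 9 0 7 2 4 8 5 3 6
Walk LF starting at row 3, prepending L[row]:
  step 1: row=3, L[3]='$', prepend. Next row=LF[3]=0
  step 2: row=0, L[0]='O', prepend. Next row=LF[0]=1
  step 3: row=1, L[1]='y', prepend. Next row=LF[1]=10
  step 4: row=10, L[10]='l', prepend. Next row=LF[10]=6
  step 5: row=6, L[6]='f', prepend. Next row=LF[6]=4
  step 6: row=4, L[4]='n', prepend. Next row=LF[4]=7
  step 7: row=7, L[7]='o', prepend. Next row=LF[7]=8
  step 8: row=8, L[8]='g', prepend. Next row=LF[8]=5
  step 9: row=5, L[5]='a', prepend. Next row=LF[5]=2
  step 10: row=2, L[2]='r', prepend. Next row=LF[2]=9
  step 11: row=9, L[9]='d', prepend. Next row=LF[9]=3
Reversed output: dragonflyO$

Answer: dragonflyO$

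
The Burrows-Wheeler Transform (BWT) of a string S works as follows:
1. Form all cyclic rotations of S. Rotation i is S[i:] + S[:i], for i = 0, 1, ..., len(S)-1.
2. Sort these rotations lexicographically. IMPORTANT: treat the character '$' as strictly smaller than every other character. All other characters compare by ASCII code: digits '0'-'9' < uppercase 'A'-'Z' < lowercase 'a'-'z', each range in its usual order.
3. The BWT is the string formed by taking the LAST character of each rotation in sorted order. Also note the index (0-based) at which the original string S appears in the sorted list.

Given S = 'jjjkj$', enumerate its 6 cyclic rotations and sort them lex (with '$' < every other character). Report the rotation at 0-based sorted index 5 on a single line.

Answer: kj$jjj

Derivation:
All 6 rotations (rotation i = S[i:]+S[:i]):
  rot[0] = jjjkj$
  rot[1] = jjkj$j
  rot[2] = jkj$jj
  rot[3] = kj$jjj
  rot[4] = j$jjjk
  rot[5] = $jjjkj
Sorted (with $ < everything):
  sorted[0] = $jjjkj
  sorted[1] = j$jjjk
  sorted[2] = jjjkj$
  sorted[3] = jjkj$j
  sorted[4] = jkj$jj
  sorted[5] = kj$jjj
sorted[5] = kj$jjj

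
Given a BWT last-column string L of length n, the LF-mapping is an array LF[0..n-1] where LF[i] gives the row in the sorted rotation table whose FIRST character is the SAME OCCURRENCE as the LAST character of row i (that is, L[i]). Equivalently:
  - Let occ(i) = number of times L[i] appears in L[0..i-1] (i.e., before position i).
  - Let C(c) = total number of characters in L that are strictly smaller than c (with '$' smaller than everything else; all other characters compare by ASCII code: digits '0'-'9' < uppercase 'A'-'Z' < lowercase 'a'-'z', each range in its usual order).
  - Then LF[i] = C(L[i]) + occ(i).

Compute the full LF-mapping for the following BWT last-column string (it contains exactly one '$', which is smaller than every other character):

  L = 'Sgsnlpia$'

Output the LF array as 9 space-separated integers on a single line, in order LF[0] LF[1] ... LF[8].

Char counts: '$':1, 'S':1, 'a':1, 'g':1, 'i':1, 'l':1, 'n':1, 'p':1, 's':1
C (first-col start): C('$')=0, C('S')=1, C('a')=2, C('g')=3, C('i')=4, C('l')=5, C('n')=6, C('p')=7, C('s')=8
L[0]='S': occ=0, LF[0]=C('S')+0=1+0=1
L[1]='g': occ=0, LF[1]=C('g')+0=3+0=3
L[2]='s': occ=0, LF[2]=C('s')+0=8+0=8
L[3]='n': occ=0, LF[3]=C('n')+0=6+0=6
L[4]='l': occ=0, LF[4]=C('l')+0=5+0=5
L[5]='p': occ=0, LF[5]=C('p')+0=7+0=7
L[6]='i': occ=0, LF[6]=C('i')+0=4+0=4
L[7]='a': occ=0, LF[7]=C('a')+0=2+0=2
L[8]='$': occ=0, LF[8]=C('$')+0=0+0=0

Answer: 1 3 8 6 5 7 4 2 0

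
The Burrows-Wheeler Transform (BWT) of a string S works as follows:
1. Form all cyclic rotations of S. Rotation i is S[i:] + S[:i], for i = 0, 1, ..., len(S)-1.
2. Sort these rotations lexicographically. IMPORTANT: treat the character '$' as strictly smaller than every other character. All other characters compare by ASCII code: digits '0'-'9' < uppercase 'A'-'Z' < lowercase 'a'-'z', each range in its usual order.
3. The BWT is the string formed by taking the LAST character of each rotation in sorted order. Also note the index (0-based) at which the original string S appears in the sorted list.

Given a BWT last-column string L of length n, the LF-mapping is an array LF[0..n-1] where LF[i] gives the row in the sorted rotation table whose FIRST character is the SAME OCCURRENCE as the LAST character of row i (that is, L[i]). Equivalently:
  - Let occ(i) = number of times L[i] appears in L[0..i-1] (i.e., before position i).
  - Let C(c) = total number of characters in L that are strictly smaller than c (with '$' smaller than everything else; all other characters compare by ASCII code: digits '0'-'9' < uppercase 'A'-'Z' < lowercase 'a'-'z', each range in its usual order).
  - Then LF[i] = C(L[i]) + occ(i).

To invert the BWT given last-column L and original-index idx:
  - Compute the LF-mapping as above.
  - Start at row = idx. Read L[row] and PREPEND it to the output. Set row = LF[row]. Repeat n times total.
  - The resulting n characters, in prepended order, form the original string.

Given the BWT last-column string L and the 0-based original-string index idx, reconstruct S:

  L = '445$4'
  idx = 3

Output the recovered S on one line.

LF mapping: 1 2 4 0 3
Walk LF starting at row 3, prepending L[row]:
  step 1: row=3, L[3]='$', prepend. Next row=LF[3]=0
  step 2: row=0, L[0]='4', prepend. Next row=LF[0]=1
  step 3: row=1, L[1]='4', prepend. Next row=LF[1]=2
  step 4: row=2, L[2]='5', prepend. Next row=LF[2]=4
  step 5: row=4, L[4]='4', prepend. Next row=LF[4]=3
Reversed output: 4544$

Answer: 4544$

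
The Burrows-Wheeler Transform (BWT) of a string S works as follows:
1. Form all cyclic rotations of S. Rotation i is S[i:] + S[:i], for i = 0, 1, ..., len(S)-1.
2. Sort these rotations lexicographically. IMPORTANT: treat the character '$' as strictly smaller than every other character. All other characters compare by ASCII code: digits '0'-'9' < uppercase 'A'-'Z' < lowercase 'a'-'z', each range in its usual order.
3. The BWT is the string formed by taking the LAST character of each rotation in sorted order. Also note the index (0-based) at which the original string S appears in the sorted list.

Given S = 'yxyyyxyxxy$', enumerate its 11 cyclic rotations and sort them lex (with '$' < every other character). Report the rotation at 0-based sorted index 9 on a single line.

Answer: yyxyxxy$yxy

Derivation:
All 11 rotations (rotation i = S[i:]+S[:i]):
  rot[0] = yxyyyxyxxy$
  rot[1] = xyyyxyxxy$y
  rot[2] = yyyxyxxy$yx
  rot[3] = yyxyxxy$yxy
  rot[4] = yxyxxy$yxyy
  rot[5] = xyxxy$yxyyy
  rot[6] = yxxy$yxyyyx
  rot[7] = xxy$yxyyyxy
  rot[8] = xy$yxyyyxyx
  rot[9] = y$yxyyyxyxx
  rot[10] = $yxyyyxyxxy
Sorted (with $ < everything):
  sorted[0] = $yxyyyxyxxy
  sorted[1] = xxy$yxyyyxy
  sorted[2] = xy$yxyyyxyx
  sorted[3] = xyxxy$yxyyy
  sorted[4] = xyyyxyxxy$y
  sorted[5] = y$yxyyyxyxx
  sorted[6] = yxxy$yxyyyx
  sorted[7] = yxyxxy$yxyy
  sorted[8] = yxyyyxyxxy$
  sorted[9] = yyxyxxy$yxy
  sorted[10] = yyyxyxxy$yx
sorted[9] = yyxyxxy$yxy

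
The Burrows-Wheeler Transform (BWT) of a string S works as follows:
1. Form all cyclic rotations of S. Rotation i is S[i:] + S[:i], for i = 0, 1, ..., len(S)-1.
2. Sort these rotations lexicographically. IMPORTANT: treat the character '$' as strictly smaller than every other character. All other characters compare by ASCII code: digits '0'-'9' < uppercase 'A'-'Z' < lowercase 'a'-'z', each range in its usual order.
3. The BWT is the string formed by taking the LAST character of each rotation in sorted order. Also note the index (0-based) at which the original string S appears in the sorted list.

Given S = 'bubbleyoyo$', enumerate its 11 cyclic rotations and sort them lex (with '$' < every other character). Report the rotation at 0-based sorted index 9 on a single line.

All 11 rotations (rotation i = S[i:]+S[:i]):
  rot[0] = bubbleyoyo$
  rot[1] = ubbleyoyo$b
  rot[2] = bbleyoyo$bu
  rot[3] = bleyoyo$bub
  rot[4] = leyoyo$bubb
  rot[5] = eyoyo$bubbl
  rot[6] = yoyo$bubble
  rot[7] = oyo$bubbley
  rot[8] = yo$bubbleyo
  rot[9] = o$bubbleyoy
  rot[10] = $bubbleyoyo
Sorted (with $ < everything):
  sorted[0] = $bubbleyoyo
  sorted[1] = bbleyoyo$bu
  sorted[2] = bleyoyo$bub
  sorted[3] = bubbleyoyo$
  sorted[4] = eyoyo$bubbl
  sorted[5] = leyoyo$bubb
  sorted[6] = o$bubbleyoy
  sorted[7] = oyo$bubbley
  sorted[8] = ubbleyoyo$b
  sorted[9] = yo$bubbleyo
  sorted[10] = yoyo$bubble
sorted[9] = yo$bubbleyo

Answer: yo$bubbleyo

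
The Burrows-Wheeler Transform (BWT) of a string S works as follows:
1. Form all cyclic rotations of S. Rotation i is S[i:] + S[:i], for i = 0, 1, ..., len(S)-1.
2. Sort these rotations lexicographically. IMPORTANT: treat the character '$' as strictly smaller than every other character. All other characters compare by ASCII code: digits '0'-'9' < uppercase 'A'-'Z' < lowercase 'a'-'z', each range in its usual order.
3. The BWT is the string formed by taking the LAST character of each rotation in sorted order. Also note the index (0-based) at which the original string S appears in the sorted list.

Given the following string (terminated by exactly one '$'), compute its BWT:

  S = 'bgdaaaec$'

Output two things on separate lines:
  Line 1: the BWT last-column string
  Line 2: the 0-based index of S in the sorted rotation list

Answer: cdaa$egab
4

Derivation:
All 9 rotations (rotation i = S[i:]+S[:i]):
  rot[0] = bgdaaaec$
  rot[1] = gdaaaec$b
  rot[2] = daaaec$bg
  rot[3] = aaaec$bgd
  rot[4] = aaec$bgda
  rot[5] = aec$bgdaa
  rot[6] = ec$bgdaaa
  rot[7] = c$bgdaaae
  rot[8] = $bgdaaaec
Sorted (with $ < everything):
  sorted[0] = $bgdaaaec  (last char: 'c')
  sorted[1] = aaaec$bgd  (last char: 'd')
  sorted[2] = aaec$bgda  (last char: 'a')
  sorted[3] = aec$bgdaa  (last char: 'a')
  sorted[4] = bgdaaaec$  (last char: '$')
  sorted[5] = c$bgdaaae  (last char: 'e')
  sorted[6] = daaaec$bg  (last char: 'g')
  sorted[7] = ec$bgdaaa  (last char: 'a')
  sorted[8] = gdaaaec$b  (last char: 'b')
Last column: cdaa$egab
Original string S is at sorted index 4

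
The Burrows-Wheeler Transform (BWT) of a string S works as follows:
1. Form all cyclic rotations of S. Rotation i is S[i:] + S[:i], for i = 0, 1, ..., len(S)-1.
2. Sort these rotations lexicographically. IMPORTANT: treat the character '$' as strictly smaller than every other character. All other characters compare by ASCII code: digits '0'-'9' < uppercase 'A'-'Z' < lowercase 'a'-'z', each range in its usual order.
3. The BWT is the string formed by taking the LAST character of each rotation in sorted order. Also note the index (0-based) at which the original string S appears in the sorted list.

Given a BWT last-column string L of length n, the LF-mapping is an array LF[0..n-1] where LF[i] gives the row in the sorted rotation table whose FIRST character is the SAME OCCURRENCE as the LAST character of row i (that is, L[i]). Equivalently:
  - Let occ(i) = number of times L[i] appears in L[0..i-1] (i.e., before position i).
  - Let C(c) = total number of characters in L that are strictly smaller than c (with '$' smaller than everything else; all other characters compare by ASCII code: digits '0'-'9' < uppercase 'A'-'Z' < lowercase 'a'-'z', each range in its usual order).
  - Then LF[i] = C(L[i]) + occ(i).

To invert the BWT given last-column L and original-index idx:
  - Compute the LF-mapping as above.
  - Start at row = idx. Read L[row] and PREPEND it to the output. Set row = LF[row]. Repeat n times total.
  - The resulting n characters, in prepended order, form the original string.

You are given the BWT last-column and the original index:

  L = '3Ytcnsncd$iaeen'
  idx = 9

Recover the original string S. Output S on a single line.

LF mapping: 1 2 14 4 10 13 11 5 6 0 9 3 7 8 12
Walk LF starting at row 9, prepending L[row]:
  step 1: row=9, L[9]='$', prepend. Next row=LF[9]=0
  step 2: row=0, L[0]='3', prepend. Next row=LF[0]=1
  step 3: row=1, L[1]='Y', prepend. Next row=LF[1]=2
  step 4: row=2, L[2]='t', prepend. Next row=LF[2]=14
  step 5: row=14, L[14]='n', prepend. Next row=LF[14]=12
  step 6: row=12, L[12]='e', prepend. Next row=LF[12]=7
  step 7: row=7, L[7]='c', prepend. Next row=LF[7]=5
  step 8: row=5, L[5]='s', prepend. Next row=LF[5]=13
  step 9: row=13, L[13]='e', prepend. Next row=LF[13]=8
  step 10: row=8, L[8]='d', prepend. Next row=LF[8]=6
  step 11: row=6, L[6]='n', prepend. Next row=LF[6]=11
  step 12: row=11, L[11]='a', prepend. Next row=LF[11]=3
  step 13: row=3, L[3]='c', prepend. Next row=LF[3]=4
  step 14: row=4, L[4]='n', prepend. Next row=LF[4]=10
  step 15: row=10, L[10]='i', prepend. Next row=LF[10]=9
Reversed output: incandescentY3$

Answer: incandescentY3$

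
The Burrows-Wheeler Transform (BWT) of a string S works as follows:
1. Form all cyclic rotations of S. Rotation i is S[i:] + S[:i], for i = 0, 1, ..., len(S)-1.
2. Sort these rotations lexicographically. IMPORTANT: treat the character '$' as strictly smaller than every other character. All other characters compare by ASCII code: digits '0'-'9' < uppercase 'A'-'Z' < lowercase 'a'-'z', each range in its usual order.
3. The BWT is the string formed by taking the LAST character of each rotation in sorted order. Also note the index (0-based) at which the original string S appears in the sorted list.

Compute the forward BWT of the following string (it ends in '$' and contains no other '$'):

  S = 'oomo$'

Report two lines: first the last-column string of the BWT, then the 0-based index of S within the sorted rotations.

All 5 rotations (rotation i = S[i:]+S[:i]):
  rot[0] = oomo$
  rot[1] = omo$o
  rot[2] = mo$oo
  rot[3] = o$oom
  rot[4] = $oomo
Sorted (with $ < everything):
  sorted[0] = $oomo  (last char: 'o')
  sorted[1] = mo$oo  (last char: 'o')
  sorted[2] = o$oom  (last char: 'm')
  sorted[3] = omo$o  (last char: 'o')
  sorted[4] = oomo$  (last char: '$')
Last column: oomo$
Original string S is at sorted index 4

Answer: oomo$
4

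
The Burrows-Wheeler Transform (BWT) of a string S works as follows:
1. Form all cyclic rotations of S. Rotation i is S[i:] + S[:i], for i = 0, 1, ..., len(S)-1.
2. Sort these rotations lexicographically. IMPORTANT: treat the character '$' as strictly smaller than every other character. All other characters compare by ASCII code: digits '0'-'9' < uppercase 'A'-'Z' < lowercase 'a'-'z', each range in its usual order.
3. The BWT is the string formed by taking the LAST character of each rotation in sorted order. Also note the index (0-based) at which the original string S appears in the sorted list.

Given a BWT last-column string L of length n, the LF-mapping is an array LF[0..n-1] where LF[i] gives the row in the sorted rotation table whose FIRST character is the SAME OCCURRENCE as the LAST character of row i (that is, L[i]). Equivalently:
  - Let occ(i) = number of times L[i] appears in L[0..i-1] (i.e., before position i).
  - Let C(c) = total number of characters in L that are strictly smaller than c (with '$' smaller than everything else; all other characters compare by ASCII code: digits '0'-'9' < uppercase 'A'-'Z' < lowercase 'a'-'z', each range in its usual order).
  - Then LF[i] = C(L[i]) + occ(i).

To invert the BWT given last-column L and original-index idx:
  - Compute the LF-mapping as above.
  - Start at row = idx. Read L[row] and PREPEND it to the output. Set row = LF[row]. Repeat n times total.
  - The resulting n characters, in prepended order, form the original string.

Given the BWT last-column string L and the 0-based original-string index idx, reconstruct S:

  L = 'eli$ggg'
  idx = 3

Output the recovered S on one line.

LF mapping: 1 6 5 0 2 3 4
Walk LF starting at row 3, prepending L[row]:
  step 1: row=3, L[3]='$', prepend. Next row=LF[3]=0
  step 2: row=0, L[0]='e', prepend. Next row=LF[0]=1
  step 3: row=1, L[1]='l', prepend. Next row=LF[1]=6
  step 4: row=6, L[6]='g', prepend. Next row=LF[6]=4
  step 5: row=4, L[4]='g', prepend. Next row=LF[4]=2
  step 6: row=2, L[2]='i', prepend. Next row=LF[2]=5
  step 7: row=5, L[5]='g', prepend. Next row=LF[5]=3
Reversed output: giggle$

Answer: giggle$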